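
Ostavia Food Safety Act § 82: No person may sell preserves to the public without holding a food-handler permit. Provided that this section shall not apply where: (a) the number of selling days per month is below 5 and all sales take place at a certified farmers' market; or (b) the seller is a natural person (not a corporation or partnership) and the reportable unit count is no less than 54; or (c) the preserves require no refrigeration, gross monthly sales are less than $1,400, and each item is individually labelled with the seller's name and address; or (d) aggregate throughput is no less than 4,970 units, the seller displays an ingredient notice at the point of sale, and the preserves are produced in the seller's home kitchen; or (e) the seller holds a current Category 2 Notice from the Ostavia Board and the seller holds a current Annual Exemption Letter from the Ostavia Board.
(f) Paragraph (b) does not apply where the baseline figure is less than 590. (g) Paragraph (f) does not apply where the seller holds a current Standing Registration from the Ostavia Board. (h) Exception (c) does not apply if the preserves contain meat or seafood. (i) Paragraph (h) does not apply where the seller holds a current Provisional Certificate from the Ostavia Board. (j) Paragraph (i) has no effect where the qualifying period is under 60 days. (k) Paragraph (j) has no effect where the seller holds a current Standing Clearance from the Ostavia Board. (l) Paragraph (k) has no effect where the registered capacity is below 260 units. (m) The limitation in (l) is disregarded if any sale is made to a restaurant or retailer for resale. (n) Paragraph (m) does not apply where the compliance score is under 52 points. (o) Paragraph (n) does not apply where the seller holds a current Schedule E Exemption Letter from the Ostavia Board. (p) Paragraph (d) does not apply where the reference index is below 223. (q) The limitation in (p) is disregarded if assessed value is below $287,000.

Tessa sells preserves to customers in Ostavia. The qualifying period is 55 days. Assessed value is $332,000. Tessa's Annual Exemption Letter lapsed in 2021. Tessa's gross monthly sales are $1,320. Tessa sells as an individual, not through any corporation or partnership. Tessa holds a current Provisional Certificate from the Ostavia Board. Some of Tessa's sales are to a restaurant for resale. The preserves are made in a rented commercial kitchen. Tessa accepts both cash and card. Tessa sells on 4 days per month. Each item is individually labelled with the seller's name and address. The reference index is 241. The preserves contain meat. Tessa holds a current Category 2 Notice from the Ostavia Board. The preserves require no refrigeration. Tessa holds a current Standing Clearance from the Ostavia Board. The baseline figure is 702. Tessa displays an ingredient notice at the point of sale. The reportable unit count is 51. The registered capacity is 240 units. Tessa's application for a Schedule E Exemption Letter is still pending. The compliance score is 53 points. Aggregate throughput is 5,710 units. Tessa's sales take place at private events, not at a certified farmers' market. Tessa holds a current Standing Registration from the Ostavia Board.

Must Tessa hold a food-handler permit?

No — exception (c) applies; Tessa is not required to hold a food-handler permit.

Exception (a) requires that all sales take place at a certified farmers' market; but sales are at private events, not a certified farmers' market, so (a) is unavailable.
Exception (b) does not apply: the reportable unit count is 51, short of 54.
All of (c)'s requirements are met (the preserves are shelf-stable; gross monthly sales are $1,320, less than the $1,400 limit; items are individually labelled). As to paragraphs (h)–(o): (h) would limit (c) — the preserves contain meat — but (i) sets (h) aside: (i) applies — a current Provisional Certificate is held. (j) would limit (i) — the qualifying period is 55 days, under the 60 days limit — but (k) sets (j) aside: (k) operates — a current Standing Clearance is held. (l) operates (the registered capacity is 240 units, below the 260 units limit), but is set aside by (m): (m) operates — some sales are to a restaurant for resale. (n), which would lift (m), is not engaged — the compliance score is 53 points, not under 52 points. (c) remains available.
Exception (d) requires that the preserves are produced in the seller's home kitchen; but the preserves are made in a commercial kitchen, not a home kitchen, so (d) is unavailable.
Exception (e) does not apply: there is no Annual Exemption Letter in force.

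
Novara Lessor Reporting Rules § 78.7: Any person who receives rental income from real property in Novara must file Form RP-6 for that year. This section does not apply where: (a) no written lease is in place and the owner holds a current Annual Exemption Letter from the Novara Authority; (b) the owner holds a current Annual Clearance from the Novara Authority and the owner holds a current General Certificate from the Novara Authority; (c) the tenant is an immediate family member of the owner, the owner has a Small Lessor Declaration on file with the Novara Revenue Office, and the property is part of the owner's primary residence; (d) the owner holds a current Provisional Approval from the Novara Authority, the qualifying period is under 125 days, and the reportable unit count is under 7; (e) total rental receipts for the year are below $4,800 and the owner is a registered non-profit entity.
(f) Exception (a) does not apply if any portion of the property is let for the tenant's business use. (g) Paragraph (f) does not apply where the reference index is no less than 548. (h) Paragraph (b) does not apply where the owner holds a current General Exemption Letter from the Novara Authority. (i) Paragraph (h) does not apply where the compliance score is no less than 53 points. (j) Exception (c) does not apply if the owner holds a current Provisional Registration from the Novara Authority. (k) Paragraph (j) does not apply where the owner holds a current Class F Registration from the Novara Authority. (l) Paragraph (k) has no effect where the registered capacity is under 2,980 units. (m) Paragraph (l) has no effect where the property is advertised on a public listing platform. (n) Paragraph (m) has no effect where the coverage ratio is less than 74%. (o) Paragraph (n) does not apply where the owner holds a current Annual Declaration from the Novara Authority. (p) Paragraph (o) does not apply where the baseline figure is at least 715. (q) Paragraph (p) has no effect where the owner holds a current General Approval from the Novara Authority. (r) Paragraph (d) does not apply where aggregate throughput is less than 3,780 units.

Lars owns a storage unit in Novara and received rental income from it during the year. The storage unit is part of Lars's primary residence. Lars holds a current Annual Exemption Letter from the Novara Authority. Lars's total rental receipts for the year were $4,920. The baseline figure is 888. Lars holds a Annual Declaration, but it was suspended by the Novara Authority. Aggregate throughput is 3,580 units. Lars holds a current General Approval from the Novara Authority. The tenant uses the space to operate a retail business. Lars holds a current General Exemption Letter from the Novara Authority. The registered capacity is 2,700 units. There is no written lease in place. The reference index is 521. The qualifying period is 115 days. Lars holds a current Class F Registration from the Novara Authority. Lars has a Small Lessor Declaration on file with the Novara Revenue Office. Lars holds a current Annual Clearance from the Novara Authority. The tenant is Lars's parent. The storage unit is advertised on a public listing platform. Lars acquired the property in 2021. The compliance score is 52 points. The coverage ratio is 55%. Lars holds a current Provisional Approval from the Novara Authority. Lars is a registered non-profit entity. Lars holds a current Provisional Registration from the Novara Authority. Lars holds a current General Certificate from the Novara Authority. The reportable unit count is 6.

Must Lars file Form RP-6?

Exception (a)'s conditions are all satisfied: there is no written lease; a current Annual Exemption Letter is held. But applying paragraphs (f)–(g): (f) is triggered — the space is let for business use. (g), which would lift (f), is not triggered — the reference index is 521, short of 548. (a) is therefore removed.
Exception (b): a current Annual Clearance is held; a current General Certificate is held — every condition holds. But applying paragraphs (h)–(i): (h) applies — a current General Exemption Letter is held. (i) is not engaged (the compliance score is 52 points, short of 53 points), so (h) stands. Exception (b) does not apply.
Exception (c)'s conditions are all satisfied: the tenant is an immediate family member; a Small Lessor Declaration is on file; the storage unit is part of the primary residence. Turning to paragraphs (j)–(q): (j) operates against (c): a current Provisional Registration is held. (k) would limit (j) — a current Class F Registration is held — but (l) sets (k) aside: (l) is engaged — the registered capacity is 2,700 units, under the 2,980 units limit. (m) is triggered (the property is publicly advertised), but yields to (n): (n) applies — the coverage ratio is 55%, less than the 74% limit. (o), which would lift (n), does not operate here — no current Annual Declaration is held. (c) is therefore removed.
All of (d)'s requirements are met (a current Provisional Approval is held; the qualifying period is 115 days, under the 125 days limit; the reportable unit count is 6, under the 7 limit). But applying paragraph (r): (r) applies — aggregate throughput is 3,580 units, less than the 3,780 units limit. (d) is therefore removed.
Exception (e) requires that total rental receipts for the year are below $4,800; but total rental receipts for the year are $4,920, not below $4,800, so (e) is unavailable.
No exception displaces § 78.7.

Yes — Lars must file Form RP-6.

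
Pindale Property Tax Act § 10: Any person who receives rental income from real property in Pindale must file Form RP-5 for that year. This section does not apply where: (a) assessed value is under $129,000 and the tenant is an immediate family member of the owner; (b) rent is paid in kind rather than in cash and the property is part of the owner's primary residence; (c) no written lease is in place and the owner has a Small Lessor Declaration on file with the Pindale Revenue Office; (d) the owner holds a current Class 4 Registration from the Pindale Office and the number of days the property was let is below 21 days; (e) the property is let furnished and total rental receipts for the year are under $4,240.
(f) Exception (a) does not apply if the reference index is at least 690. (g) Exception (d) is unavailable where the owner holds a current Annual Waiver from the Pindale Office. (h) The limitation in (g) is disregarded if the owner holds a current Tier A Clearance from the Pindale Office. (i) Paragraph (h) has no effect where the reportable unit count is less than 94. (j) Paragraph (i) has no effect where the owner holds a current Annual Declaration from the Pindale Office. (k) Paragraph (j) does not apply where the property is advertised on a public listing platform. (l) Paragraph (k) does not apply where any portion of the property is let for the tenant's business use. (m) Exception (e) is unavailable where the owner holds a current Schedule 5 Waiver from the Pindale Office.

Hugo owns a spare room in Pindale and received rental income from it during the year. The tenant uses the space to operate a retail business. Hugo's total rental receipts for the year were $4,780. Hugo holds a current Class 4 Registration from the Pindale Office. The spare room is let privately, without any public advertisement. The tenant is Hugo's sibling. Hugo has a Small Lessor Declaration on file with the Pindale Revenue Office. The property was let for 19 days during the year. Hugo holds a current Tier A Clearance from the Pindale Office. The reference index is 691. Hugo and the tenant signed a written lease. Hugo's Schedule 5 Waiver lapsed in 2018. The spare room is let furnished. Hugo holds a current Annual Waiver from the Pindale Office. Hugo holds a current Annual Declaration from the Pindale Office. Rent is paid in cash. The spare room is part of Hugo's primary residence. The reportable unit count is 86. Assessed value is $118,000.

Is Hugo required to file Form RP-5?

No — exception (d) applies; Hugo is not required to file Form RP-5.

Exception (a)'s conditions are all satisfied: assessed value is $118,000, under the $129,000 limit; the tenant is an immediate family member. But applying paragraph (f): (f) is engaged — the reference index is 691, meeting the 690 threshold. Exception (a) does not apply.
Exception (b) requires that rent is paid in kind rather than in cash; but rent is paid in cash, so (b) is unavailable.
Exception (c) fails — a written lease is in place.
Exception (d): a current Class 4 Registration is held; the number of days the property was let is 19 days, below the 21 days limit — every condition holds. Under paragraphs (g)–(l): (g) is triggered (a current Annual Waiver is held), but yields to (h): (h) operates against (g): a current Tier A Clearance is held. (i) is triggered (the reportable unit count is 86, less than the 94 limit), but is displaced by (j): (j) is engaged — a current Annual Declaration is held. (k), which would lift (j), does not operate here — the property is let privately without advertisement. (d) remains available.
Exception (e) fails — total rental receipts for the year are $4,780, not under $4,240.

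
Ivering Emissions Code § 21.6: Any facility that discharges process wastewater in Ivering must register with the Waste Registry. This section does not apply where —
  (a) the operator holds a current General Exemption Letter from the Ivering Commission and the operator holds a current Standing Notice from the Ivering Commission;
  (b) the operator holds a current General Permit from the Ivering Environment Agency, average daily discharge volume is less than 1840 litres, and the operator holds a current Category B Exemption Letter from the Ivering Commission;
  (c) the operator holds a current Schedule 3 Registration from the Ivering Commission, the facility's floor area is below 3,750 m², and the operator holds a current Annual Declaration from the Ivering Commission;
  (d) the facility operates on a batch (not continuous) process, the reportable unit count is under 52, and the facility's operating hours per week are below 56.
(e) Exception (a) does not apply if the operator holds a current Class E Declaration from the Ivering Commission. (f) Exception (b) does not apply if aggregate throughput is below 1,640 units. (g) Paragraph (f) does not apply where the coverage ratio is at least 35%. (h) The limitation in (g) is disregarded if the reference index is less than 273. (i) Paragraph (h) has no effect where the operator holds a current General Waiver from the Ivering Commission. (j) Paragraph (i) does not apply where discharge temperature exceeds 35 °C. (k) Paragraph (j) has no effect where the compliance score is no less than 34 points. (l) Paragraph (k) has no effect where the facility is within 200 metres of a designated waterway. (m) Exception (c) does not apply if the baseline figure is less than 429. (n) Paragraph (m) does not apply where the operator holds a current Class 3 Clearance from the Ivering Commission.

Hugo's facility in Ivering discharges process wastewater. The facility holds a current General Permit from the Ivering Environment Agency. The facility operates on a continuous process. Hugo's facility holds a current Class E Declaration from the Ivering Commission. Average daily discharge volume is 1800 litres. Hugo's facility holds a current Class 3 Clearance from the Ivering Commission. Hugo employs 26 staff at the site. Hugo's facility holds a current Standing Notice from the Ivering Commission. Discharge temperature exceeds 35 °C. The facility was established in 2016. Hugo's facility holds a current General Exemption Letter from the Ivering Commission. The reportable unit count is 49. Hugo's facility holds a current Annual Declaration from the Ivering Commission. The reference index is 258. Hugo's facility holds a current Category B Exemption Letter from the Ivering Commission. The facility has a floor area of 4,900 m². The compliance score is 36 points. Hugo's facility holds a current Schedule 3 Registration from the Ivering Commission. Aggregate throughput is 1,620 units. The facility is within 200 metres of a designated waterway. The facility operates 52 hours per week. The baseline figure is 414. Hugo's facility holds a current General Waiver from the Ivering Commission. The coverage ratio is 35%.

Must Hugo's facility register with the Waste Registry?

Exception (a)'s conditions are all satisfied: a current General Exemption Letter is held; a current Standing Notice is held. Turning to paragraph (e): (e) operates against (a): a current Class E Declaration is held. So (a) is unavailable.
All of (b)'s requirements are met (a current General Permit is held; average daily discharge volume is 1800 litres, less than the 1840 litres limit; a current Category B Exemption Letter is held). However, paragraphs (f)–(l) must be considered: (f) operates against (b): aggregate throughput is 1,620 units, below the 1,640 units limit. (g) would limit (f) — the coverage ratio is 35%, meeting the 35% threshold — but (h) sets (g) aside: (h) operates — the reference index is 258, less than the 273 limit. (i) applies (a current General Waiver is held), but is displaced by (j): (j) operates against (i): discharge temperature exceeds 35 °C. (k) is triggered (the compliance score is 36 points, meeting the 34 points threshold), but yields to (l): (l) is triggered — the facility is within 200 m of a designated waterway. Exception (b) does not apply.
Exception (c) requires that the facility's floor area is below 3,750 m²; but the facility's floor area is 4,900 m², not below 3,750 m², so (c) is unavailable.
Exception (d) requires that the facility operates on a batch (not continuous) process; but the facility operates on a continuous process, so (d) is unavailable.
No exception displaces § 21.6.

Yes — Hugo's facility must register with the Waste Registry.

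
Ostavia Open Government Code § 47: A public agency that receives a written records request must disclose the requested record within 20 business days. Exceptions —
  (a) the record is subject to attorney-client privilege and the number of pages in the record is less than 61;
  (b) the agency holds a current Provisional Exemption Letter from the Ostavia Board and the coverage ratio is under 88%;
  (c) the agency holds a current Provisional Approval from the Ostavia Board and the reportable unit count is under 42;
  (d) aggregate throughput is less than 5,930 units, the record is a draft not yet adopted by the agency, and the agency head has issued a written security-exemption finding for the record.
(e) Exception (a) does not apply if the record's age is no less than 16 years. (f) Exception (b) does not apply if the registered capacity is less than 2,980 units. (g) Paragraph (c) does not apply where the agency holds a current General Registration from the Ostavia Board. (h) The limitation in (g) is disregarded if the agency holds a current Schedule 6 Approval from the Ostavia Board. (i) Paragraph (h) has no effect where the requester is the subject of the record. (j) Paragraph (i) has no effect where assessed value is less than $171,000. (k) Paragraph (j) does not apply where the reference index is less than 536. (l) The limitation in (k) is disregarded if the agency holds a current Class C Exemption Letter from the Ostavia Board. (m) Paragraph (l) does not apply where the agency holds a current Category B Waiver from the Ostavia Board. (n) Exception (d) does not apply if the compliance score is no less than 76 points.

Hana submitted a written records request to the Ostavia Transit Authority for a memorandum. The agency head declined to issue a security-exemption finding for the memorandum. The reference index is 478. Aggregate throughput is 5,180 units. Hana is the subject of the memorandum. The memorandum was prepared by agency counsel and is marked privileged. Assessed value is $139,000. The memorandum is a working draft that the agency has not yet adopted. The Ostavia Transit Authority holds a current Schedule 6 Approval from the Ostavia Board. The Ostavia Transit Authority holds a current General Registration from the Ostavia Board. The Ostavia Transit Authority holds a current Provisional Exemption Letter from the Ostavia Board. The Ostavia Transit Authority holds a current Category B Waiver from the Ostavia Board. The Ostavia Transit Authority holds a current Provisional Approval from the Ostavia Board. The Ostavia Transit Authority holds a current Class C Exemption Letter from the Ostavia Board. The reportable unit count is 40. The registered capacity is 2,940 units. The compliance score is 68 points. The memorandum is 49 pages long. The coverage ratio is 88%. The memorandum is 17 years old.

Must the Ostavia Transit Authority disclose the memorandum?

Exception (a)'s conditions are all satisfied: the memorandum is privileged; the number of pages in the record is 49, less than the 61 limit. But: (e) operates against (a): the record's age is 17 years, meeting the 16 years threshold. So (a) is unavailable.
Exception (b) does not apply: the coverage ratio is 88%, not under 88%.
Exception (c) is satisfied on its face — a current Provisional Approval is held; the reportable unit count is 40, under the 42 limit. But: (g) applies — a current General Registration is held. (h) is triggered (a current Schedule 6 Approval is held), but is displaced by (i): (i) operates against (h): Hana is the subject of the memorandum. (j) is triggered (assessed value is $139,000, less than the $171,000 limit), but is itself disapplied by (k): (k) operates against (j): the reference index is 478, less than the 536 limit. (l) operates (a current Class C Exemption Letter is held), but is set aside by (m): (m) operates against (l): a current Category B Waiver is held. (c) is therefore removed.
Exception (d) requires that the agency head has issued a written security-exemption finding for the record; but the agency head declined to issue a security-exemption finding, so (d) is unavailable.
None of the exceptions is available; § 47 applies in full.

Yes — the Ostavia Transit Authority must disclose the memorandum.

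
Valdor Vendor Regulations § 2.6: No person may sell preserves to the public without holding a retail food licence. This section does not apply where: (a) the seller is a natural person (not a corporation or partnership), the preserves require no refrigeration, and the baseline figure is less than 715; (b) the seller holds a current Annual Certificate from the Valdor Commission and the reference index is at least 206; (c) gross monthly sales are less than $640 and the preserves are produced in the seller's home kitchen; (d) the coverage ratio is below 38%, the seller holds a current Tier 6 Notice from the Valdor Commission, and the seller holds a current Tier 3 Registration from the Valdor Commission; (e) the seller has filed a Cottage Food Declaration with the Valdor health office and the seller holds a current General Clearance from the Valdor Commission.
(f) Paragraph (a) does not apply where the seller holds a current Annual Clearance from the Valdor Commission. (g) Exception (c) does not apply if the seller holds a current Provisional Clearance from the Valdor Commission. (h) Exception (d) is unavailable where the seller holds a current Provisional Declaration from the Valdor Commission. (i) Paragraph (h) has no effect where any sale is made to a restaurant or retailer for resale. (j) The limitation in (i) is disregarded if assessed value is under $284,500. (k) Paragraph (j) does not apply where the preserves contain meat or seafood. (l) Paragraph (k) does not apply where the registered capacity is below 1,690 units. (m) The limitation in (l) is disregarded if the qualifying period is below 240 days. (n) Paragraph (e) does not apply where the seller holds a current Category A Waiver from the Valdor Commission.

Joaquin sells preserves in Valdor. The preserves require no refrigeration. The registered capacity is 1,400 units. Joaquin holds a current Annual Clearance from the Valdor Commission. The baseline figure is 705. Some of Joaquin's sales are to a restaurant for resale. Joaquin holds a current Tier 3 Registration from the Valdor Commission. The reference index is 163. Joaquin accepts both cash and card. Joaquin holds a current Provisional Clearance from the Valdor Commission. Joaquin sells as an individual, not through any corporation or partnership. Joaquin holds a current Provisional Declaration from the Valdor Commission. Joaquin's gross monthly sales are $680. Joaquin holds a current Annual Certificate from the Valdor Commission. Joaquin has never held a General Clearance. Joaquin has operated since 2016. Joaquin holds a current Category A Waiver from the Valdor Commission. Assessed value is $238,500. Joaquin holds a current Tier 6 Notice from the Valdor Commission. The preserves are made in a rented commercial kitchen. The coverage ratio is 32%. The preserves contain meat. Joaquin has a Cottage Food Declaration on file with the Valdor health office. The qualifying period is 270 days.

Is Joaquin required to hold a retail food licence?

Exception (a)'s conditions are all satisfied: the seller is a natural person; the preserves are shelf-stable; the baseline figure is 705, less than the 715 limit. Turning to paragraph (f): (f) applies — a current Annual Clearance is held. (a) is therefore removed.
Exception (b) does not apply: the reference index is 163, short of 206.
Exception (c) requires that gross monthly sales are less than $640; but gross monthly sales are $680, not less than $640, so (c) is unavailable.
Exception (d) is satisfied on its face — the coverage ratio is 32%, below the 38% limit; a current Tier 6 Notice is held; a current Tier 3 Registration is held. Turning to paragraphs (h)–(m): (h) is triggered — a current Provisional Declaration is held. (i) would limit (h) — some sales are to a restaurant for resale — but (j) sets (i) aside: (j) operates against (i): assessed value is $238,500, under the $284,500 limit. (k) would limit (j) — the preserves contain meat — but (l) sets (k) aside: (l) operates — the registered capacity is 1,400 units, below the 1,690 units limit. (m) is inapplicable (the qualifying period is 270 days, not below 240 days), so (l) stands. So (d) is unavailable.
Exception (e) does not apply: there is no General Clearance in force.
No exception applies. The general rule governs.

Yes — Joaquin must hold a retail food licence.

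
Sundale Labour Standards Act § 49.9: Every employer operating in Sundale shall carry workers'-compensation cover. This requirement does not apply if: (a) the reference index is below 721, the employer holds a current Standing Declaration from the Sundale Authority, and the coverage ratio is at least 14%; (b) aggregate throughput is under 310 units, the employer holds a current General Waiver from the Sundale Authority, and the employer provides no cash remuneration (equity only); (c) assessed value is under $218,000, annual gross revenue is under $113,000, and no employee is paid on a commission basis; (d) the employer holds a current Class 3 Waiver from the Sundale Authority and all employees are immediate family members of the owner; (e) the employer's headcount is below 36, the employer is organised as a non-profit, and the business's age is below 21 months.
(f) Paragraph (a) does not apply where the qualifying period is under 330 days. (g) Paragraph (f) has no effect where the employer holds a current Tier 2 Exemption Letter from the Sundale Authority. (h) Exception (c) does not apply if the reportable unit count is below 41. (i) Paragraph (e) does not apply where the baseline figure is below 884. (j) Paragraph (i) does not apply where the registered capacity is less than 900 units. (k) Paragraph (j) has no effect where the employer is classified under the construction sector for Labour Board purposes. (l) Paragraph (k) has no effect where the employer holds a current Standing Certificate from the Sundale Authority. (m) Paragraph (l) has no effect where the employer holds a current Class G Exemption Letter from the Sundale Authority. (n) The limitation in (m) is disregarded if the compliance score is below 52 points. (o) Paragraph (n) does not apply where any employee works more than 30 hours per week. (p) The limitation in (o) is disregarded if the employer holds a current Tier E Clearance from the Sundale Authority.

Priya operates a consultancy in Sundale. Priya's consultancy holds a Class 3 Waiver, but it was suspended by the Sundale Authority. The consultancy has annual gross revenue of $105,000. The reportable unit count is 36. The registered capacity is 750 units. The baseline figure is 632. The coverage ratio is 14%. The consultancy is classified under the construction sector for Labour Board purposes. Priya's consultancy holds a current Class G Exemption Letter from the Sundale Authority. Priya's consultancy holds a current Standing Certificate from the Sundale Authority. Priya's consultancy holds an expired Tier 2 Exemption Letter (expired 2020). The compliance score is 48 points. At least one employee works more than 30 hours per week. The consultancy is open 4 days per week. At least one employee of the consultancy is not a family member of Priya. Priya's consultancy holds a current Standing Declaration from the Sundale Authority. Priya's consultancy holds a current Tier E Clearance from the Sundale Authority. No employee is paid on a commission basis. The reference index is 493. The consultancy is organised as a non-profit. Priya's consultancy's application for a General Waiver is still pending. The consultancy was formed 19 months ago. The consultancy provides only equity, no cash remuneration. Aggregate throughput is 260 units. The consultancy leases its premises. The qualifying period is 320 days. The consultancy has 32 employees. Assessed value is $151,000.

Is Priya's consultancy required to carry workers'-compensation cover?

All of (a)'s requirements are met (the reference index is 493, below the 721 limit; a current Standing Declaration is held; the coverage ratio is 14%, meeting the 14% threshold). Turning to paragraphs (f)–(g): (f) operates — the qualifying period is 320 days, under the 330 days limit. (g) does not operate here (there is no Tier 2 Exemption Letter in force), so (f) stands. (a) is therefore removed.
Exception (b) requires that the employer holds a current General Waiver from the Sundale Authority; but no current General Waiver is held, so (b) is unavailable.
Exception (c)'s conditions are all satisfied: assessed value is $151,000, under the $218,000 limit; annual gross revenue is $105,000, under the $113,000 limit; no employee is paid on commission. However, paragraph (h) must be considered: (h) operates against (c): the reportable unit count is 36, below the 41 limit. (c) is therefore removed.
Exception (d) requires that the employer holds a current Class 3 Waiver from the Sundale Authority; but no current Class 3 Waiver is held, so (d) is unavailable.
Exception (e)'s conditions are all satisfied: the employer's headcount is 32, below the 36 limit; the employer is a non-profit; the business's age is 19 months, below the 21 months limit. Under paragraphs (i)–(p): (i) would limit (e) — the baseline figure is 632, below the 884 limit — but (j) sets (i) aside: (j) is engaged — the registered capacity is 750 units, less than the 900 units limit. (k) is triggered (the consultancy is classified under the construction sector), but is set aside by (l): (l) is triggered — a current Standing Certificate is held. (m) would limit (l) — a current Class G Exemption Letter is held — but (n) sets (m) aside: (n) operates against (m): the compliance score is 48 points, below the 52 points limit. (o) would limit (n) — at least one employee exceeds 30 hours/week — but (p) sets (o) aside: (p) operates against (o): a current Tier E Clearance is held. So (e) applies.

No — exception (e) applies; Priya's consultancy is not required to carry workers'-compensation cover.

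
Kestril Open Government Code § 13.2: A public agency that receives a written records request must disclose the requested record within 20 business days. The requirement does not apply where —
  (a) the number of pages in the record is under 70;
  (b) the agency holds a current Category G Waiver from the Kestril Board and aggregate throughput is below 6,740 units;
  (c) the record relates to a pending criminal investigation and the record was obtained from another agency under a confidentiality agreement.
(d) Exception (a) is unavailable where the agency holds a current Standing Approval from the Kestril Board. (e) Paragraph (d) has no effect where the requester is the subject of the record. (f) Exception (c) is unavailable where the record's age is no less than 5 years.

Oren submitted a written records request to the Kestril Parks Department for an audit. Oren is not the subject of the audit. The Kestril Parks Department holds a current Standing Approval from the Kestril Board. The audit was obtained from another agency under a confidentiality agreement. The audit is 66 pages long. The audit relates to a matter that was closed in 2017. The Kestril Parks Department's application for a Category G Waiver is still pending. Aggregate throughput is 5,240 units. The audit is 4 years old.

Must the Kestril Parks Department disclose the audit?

Yes — the Kestril Parks Department must disclose the audit.

Exception (a) is satisfied on its face — the number of pages in the record is 66, under the 70 limit. However, paragraphs (d)–(e) must be considered: (d) operates against (a): a current Standing Approval is held. (e), which would lift (d), is not engaged — Oren is not the subject of the audit. (a) is therefore removed.
Exception (b) fails — the Category G Waiver is not current.
Exception (c) requires that the record relates to a pending criminal investigation; but the audit relates to a closed matter, so (c) is unavailable.
No exception applies. The general rule governs.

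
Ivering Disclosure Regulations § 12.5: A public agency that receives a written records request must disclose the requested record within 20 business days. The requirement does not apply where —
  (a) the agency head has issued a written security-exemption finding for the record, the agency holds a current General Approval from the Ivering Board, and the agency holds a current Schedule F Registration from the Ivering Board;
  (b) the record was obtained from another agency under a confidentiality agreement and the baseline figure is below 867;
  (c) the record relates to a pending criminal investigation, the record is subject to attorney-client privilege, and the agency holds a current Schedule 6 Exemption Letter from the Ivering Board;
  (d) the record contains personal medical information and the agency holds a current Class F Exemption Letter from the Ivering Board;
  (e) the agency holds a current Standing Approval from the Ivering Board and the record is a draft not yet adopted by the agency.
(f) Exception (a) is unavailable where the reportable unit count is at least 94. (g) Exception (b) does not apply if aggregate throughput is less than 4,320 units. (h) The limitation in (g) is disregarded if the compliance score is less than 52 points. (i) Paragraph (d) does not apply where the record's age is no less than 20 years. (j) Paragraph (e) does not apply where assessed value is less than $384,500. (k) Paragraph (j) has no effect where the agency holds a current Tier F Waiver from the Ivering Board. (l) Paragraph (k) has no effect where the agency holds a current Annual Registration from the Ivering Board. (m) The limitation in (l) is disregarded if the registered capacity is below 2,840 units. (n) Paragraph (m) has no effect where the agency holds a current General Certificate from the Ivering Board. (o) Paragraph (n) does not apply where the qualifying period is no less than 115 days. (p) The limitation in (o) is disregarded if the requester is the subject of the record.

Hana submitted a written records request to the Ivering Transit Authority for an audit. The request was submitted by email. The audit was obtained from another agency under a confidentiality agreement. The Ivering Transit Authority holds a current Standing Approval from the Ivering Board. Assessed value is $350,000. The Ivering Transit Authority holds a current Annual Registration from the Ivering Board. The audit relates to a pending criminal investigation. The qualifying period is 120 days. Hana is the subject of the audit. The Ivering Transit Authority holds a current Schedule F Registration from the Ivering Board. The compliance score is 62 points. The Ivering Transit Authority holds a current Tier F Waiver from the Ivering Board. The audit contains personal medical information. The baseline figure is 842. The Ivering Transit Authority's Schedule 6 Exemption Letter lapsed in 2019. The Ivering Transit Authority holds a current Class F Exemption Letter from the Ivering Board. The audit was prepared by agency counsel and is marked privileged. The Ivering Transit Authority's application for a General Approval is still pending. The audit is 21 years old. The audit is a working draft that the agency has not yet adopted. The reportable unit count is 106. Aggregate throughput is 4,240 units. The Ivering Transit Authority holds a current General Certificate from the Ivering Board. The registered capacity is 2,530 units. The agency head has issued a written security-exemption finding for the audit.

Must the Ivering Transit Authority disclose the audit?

Exception (a) fails — the General Approval is not current.
Exception (b) is satisfied on its face — the audit was obtained under a confidentiality agreement; the baseline figure is 842, below the 867 limit. However, paragraphs (g)–(h) must be considered: (g) operates against (b): aggregate throughput is 4,240 units, less than the 4,320 units limit. (h), which would lift (g), is inapplicable — the compliance score is 62 points, not less than 52 points. (b) is therefore removed.
Exception (c) fails — no current Schedule 6 Exemption Letter is held.
Exception (d): the audit contains personal medical information; a current Class F Exemption Letter is held — every condition holds. Turning to paragraph (i): (i) operates against (d): the record's age is 21 years, meeting the 20 years threshold. Exception (d) does not apply.
Exception (e): a current Standing Approval is held; the audit is an unadopted draft — every condition holds. But applying paragraphs (j)–(p): (j) is triggered — assessed value is $350,000, less than the $384,500 limit. (k) would limit (j) — a current Tier F Waiver is held — but (l) sets (k) aside: (l) operates against (k): a current Annual Registration is held. (m) would limit (l) — the registered capacity is 2,530 units, below the 2,840 units limit — but (n) sets (m) aside: (n) operates against (m): a current General Certificate is held. (o) would limit (n) — the qualifying period is 120 days, meeting the 115 days threshold — but (p) sets (o) aside: (p) operates against (o): Hana is the subject of the audit. Exception (e) does not apply.
No exception applies. The general rule governs.

Yes — the Ivering Transit Authority must disclose the audit.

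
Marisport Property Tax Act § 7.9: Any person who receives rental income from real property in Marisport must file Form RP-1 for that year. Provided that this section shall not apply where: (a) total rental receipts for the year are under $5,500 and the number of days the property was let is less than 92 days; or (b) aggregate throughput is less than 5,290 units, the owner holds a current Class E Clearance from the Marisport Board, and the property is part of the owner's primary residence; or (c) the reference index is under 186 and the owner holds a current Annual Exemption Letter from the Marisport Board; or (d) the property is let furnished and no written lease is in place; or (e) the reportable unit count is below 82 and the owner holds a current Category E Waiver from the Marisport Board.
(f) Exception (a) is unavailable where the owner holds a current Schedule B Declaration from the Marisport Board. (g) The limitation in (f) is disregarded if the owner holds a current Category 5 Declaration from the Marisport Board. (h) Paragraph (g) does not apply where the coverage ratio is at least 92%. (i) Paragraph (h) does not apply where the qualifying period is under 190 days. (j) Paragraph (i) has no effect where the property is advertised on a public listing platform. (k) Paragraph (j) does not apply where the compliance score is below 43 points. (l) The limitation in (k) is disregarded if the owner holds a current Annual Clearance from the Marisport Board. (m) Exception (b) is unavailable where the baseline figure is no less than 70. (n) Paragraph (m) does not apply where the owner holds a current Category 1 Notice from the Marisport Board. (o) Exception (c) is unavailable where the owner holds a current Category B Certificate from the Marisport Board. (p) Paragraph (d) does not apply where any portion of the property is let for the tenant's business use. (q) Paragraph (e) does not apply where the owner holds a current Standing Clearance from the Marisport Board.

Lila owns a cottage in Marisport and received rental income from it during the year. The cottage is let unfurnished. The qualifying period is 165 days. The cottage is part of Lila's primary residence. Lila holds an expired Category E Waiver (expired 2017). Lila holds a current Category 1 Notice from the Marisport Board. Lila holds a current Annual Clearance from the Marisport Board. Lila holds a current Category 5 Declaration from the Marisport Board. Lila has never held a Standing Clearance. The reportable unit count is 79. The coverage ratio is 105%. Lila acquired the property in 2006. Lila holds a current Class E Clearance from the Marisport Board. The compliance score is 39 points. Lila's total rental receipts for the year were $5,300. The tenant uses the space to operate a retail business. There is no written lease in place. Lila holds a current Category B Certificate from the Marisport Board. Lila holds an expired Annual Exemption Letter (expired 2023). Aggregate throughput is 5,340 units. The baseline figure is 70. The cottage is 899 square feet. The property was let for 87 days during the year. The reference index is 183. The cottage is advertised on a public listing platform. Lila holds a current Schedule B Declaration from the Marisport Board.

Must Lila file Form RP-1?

Exception (a)'s conditions are all satisfied: total rental receipts for the year are $5,300, under the $5,500 limit; the number of days the property was let is 87 days, less than the 92 days limit. However, paragraphs (f)–(l) must be considered: (f) applies — a current Schedule B Declaration is held. (g) would limit (f) — a current Category 5 Declaration is held — but (h) sets (g) aside: (h) applies — the coverage ratio is 105%, meeting the 92% threshold. (i) is engaged (the qualifying period is 165 days, under the 190 days limit), but is displaced by (j): (j) operates against (i): the property is publicly advertised. (k) would limit (j) — the compliance score is 39 points, below the 43 points limit — but (l) sets (k) aside: (l) is triggered — a current Annual Clearance is held. So (a) is unavailable.
Exception (b) fails — aggregate throughput is 5,340 units, not less than 5,290 units.
Exception (c) fails — no current Annual Exemption Letter is held.
Exception (d) does not apply: the property is let unfurnished.
Exception (e) does not apply: no current Category E Waiver is held.
Every exception is unavailable, so the rule governs.

Yes — Lila must file Form RP-1.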